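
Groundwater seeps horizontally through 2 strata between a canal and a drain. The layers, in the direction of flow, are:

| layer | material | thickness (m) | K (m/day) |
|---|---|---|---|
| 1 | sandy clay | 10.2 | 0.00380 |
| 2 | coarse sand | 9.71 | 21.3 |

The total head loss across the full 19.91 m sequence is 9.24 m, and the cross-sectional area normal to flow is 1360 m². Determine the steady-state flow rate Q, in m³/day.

Flow is perpendicular to layering, so the layers act in series and the equivalent K is the thickness-weighted harmonic mean.
Total thickness L = 10.2 + 9.71 = 19.91 m.
Σ(b_i/K_i) = 10.2/0.00380 + 9.71/21.3 = 2685 d.
K_eq = L / Σ(b_i/K_i) = 19.91 / 2685 = 0.007416 m/day.
Q = K_eq · A · (Δh/L) = 0.007416 × 1360 × (9.24/19.91) = 4.681 m³/day.

4.68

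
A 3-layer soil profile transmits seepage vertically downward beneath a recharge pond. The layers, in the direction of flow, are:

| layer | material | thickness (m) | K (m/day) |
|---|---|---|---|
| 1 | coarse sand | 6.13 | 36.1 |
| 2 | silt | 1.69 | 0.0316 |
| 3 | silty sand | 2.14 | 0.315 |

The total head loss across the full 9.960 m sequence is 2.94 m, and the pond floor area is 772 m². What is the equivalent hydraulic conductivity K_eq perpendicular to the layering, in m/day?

Flow is perpendicular to layering, so the layers act in series and the equivalent K is the thickness-weighted harmonic mean.
Total thickness L = 6.13 + 1.69 + 2.14 = 9.960 m.
Σ(b_i/K_i) = 6.13/36.1 + 1.69/0.0316 + 2.14/0.315 = 60.44 d.
K_eq = L / Σ(b_i/K_i) = 9.960 / 60.44 = 0.1648 m/day.

0.165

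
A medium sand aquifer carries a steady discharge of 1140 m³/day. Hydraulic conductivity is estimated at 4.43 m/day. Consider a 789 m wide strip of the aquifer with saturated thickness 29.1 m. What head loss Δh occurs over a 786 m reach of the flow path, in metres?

Cross-sectional area A = 789 × 29.1 = 22960 m².
From Q = K·A·i, i = Q / (K·A) = 1140 / (4.430 × 22960) = 0.01121.
Head loss Δh = i · L = 0.01121 × 786 = 8.810 m.

8.81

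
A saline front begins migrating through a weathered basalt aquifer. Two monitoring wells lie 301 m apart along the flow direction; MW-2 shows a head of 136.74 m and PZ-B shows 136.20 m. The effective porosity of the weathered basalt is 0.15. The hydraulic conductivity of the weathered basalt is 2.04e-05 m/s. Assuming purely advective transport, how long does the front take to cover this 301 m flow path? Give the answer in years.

Convert K: 2.04e-05 m/s × 86400 = 1.763 m/day.
Hydraulic gradient i = (136.74 − 136.20) / 301 = 0.54 / 301 = 0.001794.
Darcy flux q = K · i = 1.763 × 0.001794 = 0.003162 m/day.
Seepage velocity v = q / n_e = 0.003162 / 0.15 = 0.02108 m/day.
Travel time t = L / v = 301 / 0.02108 = 14279 days = 39.09 years.

39.1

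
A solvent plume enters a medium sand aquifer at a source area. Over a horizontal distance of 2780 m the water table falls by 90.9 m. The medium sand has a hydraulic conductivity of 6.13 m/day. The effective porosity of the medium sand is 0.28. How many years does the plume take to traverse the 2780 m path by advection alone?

Hydraulic gradient i = Δh / L = 90.9 / 2780 = 0.03270.
Darcy flux q = K · i = 6.130 × 0.03270 = 0.2004 m/day.
Seepage velocity v = q / n_e = 0.2004 / 0.28 = 0.7158 m/day.
Travel time t = L / v = 2780 / 0.7158 = 3883 days = 10.63 years.

10.6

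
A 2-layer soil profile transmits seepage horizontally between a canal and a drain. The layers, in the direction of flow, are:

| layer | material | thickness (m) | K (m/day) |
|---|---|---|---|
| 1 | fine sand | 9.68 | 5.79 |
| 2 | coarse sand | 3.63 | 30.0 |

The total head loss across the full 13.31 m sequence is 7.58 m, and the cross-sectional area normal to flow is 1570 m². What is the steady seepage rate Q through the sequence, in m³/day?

6640

Flow is perpendicular to layering, so the layers act in series and the equivalent K is the thickness-weighted harmonic mean.
Total thickness L = 9.68 + 3.63 = 13.31 m.
Σ(b_i/K_i) = 9.68/5.79 + 3.63/30.0 = 1.793 d.
K_eq = L / Σ(b_i/K_i) = 13.31 / 1.793 = 7.424 m/day.
Q = K_eq · A · (Δh/L) = 7.424 × 1570 × (7.58/13.31) = 6638 m³/day.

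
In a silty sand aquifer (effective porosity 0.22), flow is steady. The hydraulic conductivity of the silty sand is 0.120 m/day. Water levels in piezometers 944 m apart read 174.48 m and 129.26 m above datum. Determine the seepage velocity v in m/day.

0.0261

Hydraulic gradient i = (174.48 − 129.26) / 944 = 45.22 / 944 = 0.04790.
Darcy flux q = K · i = 0.1200 × 0.04790 = 0.005748 m/day.
Seepage velocity v = q / n_e = 0.005748 / 0.22 = 0.02613 m/day.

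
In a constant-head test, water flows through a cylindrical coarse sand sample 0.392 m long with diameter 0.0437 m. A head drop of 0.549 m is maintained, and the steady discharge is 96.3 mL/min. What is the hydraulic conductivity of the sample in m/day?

Cross-sectional area A = π·(d/2)² = π × (0.0437/2)² = 0.001500 m².
Convert discharge: 96.3 mL/min = 1.605e-06 m³/s.
Darcy's law rearranged: K = Q·L / (A·Δh) = 1.605e-06 × 0.392 / (0.001500 × 0.549) = 0.0007641 m/s = 66.02 m/day.

66.0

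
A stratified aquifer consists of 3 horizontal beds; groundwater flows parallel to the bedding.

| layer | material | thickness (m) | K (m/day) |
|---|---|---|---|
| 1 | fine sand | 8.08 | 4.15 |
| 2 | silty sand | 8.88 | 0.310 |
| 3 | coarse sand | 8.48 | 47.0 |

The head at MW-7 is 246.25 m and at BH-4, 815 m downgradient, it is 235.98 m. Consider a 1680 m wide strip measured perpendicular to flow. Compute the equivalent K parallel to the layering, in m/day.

Flow is parallel to layering, so each bed carries its own Darcy discharge and the transmissivities add.
Σ(K_i·b_i) = 4.15×8.08 + 0.310×8.88 + 47.0×8.48 = 434.8 m²/day.
Total thickness b = 25.44 m, so K_eq = Σ(K_i·b_i)/b = 17.09 m/day.

17.1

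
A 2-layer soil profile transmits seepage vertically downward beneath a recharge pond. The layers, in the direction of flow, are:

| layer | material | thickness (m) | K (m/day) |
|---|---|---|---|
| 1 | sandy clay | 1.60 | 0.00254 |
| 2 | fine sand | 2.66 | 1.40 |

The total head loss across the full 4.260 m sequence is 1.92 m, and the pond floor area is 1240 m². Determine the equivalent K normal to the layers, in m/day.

Flow is perpendicular to layering, so the layers act in series and the equivalent K is the thickness-weighted harmonic mean.
Total thickness L = 1.60 + 2.66 = 4.260 m.
Σ(b_i/K_i) = 1.60/0.00254 + 2.66/1.40 = 631.8 d.
K_eq = L / Σ(b_i/K_i) = 4.260 / 631.8 = 0.006742 m/day.

0.00674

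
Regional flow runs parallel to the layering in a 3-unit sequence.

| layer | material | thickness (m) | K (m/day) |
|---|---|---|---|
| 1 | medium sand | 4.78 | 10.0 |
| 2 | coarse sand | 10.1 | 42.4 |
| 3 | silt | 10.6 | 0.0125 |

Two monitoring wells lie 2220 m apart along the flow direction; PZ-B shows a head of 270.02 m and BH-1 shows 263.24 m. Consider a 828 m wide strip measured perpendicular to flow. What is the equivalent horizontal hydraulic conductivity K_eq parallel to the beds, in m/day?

Flow is parallel to layering, so each bed carries its own Darcy discharge and the transmissivities add.
Σ(K_i·b_i) = 10.0×4.78 + 42.4×10.1 + 0.0125×10.6 = 476.2 m²/day.
Total thickness b = 25.48 m, so K_eq = Σ(K_i·b_i)/b = 18.69 m/day.

18.7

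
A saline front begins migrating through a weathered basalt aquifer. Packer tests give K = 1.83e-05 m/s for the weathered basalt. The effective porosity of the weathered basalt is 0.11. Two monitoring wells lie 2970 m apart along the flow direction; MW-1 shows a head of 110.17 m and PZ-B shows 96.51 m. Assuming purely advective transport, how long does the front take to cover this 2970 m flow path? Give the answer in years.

Convert K: 1.83e-05 m/s × 86400 = 1.581 m/day.
Hydraulic gradient i = (110.17 − 96.51) / 2970 = 13.66 / 2970 = 0.004599.
Darcy flux q = K · i = 1.581 × 0.004599 = 0.007272 m/day.
Seepage velocity v = q / n_e = 0.007272 / 0.11 = 0.06611 m/day.
Travel time t = L / v = 2970 / 0.06611 = 44925 days = 123.0 years.

123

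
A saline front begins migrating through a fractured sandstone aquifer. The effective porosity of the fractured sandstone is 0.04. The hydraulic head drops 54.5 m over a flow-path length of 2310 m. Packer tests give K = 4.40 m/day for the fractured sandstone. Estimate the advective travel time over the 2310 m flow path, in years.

Hydraulic gradient i = Δh / L = 54.5 / 2310 = 0.02359.
Darcy flux q = K · i = 4.400 × 0.02359 = 0.1038 m/day.
Seepage velocity v = q / n_e = 0.1038 / 0.04 = 2.595 m/day.
Travel time t = L / v = 2310 / 2.595 = 890.1 days = 2.437 years.

2.44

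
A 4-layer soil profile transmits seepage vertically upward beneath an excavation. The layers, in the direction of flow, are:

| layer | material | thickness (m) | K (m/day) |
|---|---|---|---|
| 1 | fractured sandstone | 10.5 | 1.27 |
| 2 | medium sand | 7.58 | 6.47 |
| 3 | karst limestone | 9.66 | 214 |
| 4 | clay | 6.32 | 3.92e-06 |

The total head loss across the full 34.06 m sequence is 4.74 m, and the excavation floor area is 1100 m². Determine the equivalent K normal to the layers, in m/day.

2.11e-05

Flow is perpendicular to layering, so the layers act in series and the equivalent K is the thickness-weighted harmonic mean.
Total thickness L = 10.5 + 7.58 + 9.66 + 6.32 = 34.06 m.
Σ(b_i/K_i) = 10.5/1.27 + 7.58/6.47 + 9.66/214 + 6.32/3.92e-06 = 1.612e+06 d.
K_eq = L / Σ(b_i/K_i) = 34.06 / 1.612e+06 = 2.113e-05 m/day.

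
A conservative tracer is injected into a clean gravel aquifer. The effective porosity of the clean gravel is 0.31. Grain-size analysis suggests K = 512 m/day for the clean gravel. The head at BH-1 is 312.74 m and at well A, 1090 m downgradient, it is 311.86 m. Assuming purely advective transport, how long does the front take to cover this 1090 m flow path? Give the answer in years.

2.24

Hydraulic gradient i = (312.74 − 311.86) / 1090 = 0.88 / 1090 = 0.0008073.
Darcy flux q = K · i = 512.0 × 0.0008073 = 0.4134 m/day.
Seepage velocity v = q / n_e = 0.4134 / 0.31 = 1.333 m/day.
Travel time t = L / v = 1090 / 1.333 = 817.5 days = 2.238 years.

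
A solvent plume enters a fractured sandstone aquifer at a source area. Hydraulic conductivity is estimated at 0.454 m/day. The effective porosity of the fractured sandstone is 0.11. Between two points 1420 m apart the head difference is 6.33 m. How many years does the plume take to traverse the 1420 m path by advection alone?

211

Hydraulic gradient i = Δh / L = 6.33 / 1420 = 0.004458.
Darcy flux q = K · i = 0.4540 × 0.004458 = 0.002024 m/day.
Seepage velocity v = q / n_e = 0.002024 / 0.11 = 0.01840 m/day.
Travel time t = L / v = 1420 / 0.01840 = 77181 days = 211.3 years.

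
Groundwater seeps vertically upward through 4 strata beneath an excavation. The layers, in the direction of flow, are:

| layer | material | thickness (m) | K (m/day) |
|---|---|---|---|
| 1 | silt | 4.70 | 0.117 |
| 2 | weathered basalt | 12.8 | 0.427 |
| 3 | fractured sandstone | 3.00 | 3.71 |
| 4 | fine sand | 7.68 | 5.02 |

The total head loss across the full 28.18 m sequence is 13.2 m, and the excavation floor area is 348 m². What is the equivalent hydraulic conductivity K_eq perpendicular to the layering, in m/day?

Flow is perpendicular to layering, so the layers act in series and the equivalent K is the thickness-weighted harmonic mean.
Total thickness L = 4.70 + 12.8 + 3.00 + 7.68 = 28.18 m.
Σ(b_i/K_i) = 4.70/0.117 + 12.8/0.427 + 3.00/3.71 + 7.68/5.02 = 72.49 d.
K_eq = L / Σ(b_i/K_i) = 28.18 / 72.49 = 0.3888 m/day.

0.389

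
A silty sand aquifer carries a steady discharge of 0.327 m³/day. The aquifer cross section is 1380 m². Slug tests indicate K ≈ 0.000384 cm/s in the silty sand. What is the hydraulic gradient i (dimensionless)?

0.000714

Convert K: 0.000384 cm/s × 864 = 0.3318 m/day.
From Q = K·A·i, i = Q / (K·A) = 0.327 / (0.3318 × 1380) = 0.0007142.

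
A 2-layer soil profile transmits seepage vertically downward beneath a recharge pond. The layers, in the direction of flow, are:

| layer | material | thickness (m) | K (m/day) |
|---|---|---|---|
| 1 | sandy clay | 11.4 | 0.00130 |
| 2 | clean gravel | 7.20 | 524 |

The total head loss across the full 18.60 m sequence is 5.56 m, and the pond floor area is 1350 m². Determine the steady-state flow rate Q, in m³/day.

0.856

Flow is perpendicular to layering, so the layers act in series and the equivalent K is the thickness-weighted harmonic mean.
Total thickness L = 11.4 + 7.20 = 18.60 m.
Σ(b_i/K_i) = 11.4/0.00130 + 7.20/524 = 8769 d.
K_eq = L / Σ(b_i/K_i) = 18.60 / 8769 = 0.002121 m/day.
Q = K_eq · A · (Δh/L) = 0.002121 × 1350 × (5.56/18.60) = 0.8559 m³/day.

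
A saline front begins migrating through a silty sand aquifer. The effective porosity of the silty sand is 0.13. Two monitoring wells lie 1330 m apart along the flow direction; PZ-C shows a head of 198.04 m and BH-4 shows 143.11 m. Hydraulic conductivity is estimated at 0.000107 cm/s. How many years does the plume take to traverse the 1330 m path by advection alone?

Convert K: 0.000107 cm/s × 864 = 0.09245 m/day.
Hydraulic gradient i = (198.04 − 143.11) / 1330 = 54.93 / 1330 = 0.04130.
Darcy flux q = K · i = 0.09245 × 0.04130 = 0.003818 m/day.
Seepage velocity v = q / n_e = 0.003818 / 0.13 = 0.02937 m/day.
Travel time t = L / v = 1330 / 0.02937 = 45283 days = 124.0 years.

124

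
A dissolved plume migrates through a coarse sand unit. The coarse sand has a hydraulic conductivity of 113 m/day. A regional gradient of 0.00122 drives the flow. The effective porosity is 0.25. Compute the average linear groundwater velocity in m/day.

Hydraulic gradient i = 0.00122.
Darcy flux q = K · i = 113.0 × 0.001220 = 0.1379 m/day.
Seepage velocity v = q / n_e = 0.1379 / 0.25 = 0.5514 m/day.

0.551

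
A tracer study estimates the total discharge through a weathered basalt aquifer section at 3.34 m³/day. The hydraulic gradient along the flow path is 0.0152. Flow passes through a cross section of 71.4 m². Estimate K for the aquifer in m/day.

Hydraulic gradient i = 0.0152.
From Q = K·A·i, K = Q / (A·i) = 3.34 / (71.40 × 0.01520) = 3.078 m/day.

3.08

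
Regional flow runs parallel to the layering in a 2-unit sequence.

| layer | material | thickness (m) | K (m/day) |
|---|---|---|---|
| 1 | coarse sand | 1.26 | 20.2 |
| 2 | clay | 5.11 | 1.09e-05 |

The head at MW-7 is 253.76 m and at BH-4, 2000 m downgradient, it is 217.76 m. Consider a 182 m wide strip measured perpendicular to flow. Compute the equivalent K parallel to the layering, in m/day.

4.00

Flow is parallel to layering, so each bed carries its own Darcy discharge and the transmissivities add.
Σ(K_i·b_i) = 20.2×1.26 + 1.09e-05×5.11 = 25.45 m²/day.
Total thickness b = 6.370 m, so K_eq = Σ(K_i·b_i)/b = 3.996 m/day.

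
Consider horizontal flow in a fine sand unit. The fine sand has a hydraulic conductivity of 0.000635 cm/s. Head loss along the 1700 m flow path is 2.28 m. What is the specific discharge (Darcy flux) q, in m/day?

0.000736

Convert K: 0.000635 cm/s × 864 = 0.5486 m/day.
Hydraulic gradient i = Δh / L = 2.28 / 1700 = 0.001341.
Specific discharge q = K · i = 0.5486 × 0.001341 = 0.0007358 m/day.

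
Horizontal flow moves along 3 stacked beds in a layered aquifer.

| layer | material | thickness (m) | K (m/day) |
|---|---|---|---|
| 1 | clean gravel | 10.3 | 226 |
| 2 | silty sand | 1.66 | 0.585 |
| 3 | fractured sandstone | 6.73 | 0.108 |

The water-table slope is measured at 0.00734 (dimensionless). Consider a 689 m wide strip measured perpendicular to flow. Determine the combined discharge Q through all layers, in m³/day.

11800

Flow is parallel to layering, so each bed carries its own Darcy discharge and the transmissivities add.
Σ(K_i·b_i) = 226×10.3 + 0.585×1.66 + 0.108×6.73 = 2329 m²/day.
Hydraulic gradient i = 0.00734.
Q = Σ(K_i·b_i) · W · i = 2329 × 689 × 0.007340 = 11781 m³/day.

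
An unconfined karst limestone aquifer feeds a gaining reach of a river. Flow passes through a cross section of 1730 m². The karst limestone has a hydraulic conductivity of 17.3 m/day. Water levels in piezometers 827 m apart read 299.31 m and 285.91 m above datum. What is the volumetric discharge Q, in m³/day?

485

Hydraulic gradient i = (299.31 − 285.91) / 827 = 13.4 / 827 = 0.01620.
Darcy's law: Q = K · A · i = 17.30 × 1730 × 0.01620 = 484.9 m³/day.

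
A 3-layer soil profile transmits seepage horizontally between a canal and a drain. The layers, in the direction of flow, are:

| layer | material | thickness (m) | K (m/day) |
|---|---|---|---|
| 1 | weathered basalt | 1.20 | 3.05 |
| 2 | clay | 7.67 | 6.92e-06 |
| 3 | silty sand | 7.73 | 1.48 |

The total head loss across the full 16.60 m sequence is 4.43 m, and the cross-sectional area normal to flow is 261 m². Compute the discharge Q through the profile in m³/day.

Flow is perpendicular to layering, so the layers act in series and the equivalent K is the thickness-weighted harmonic mean.
Total thickness L = 1.20 + 7.67 + 7.73 = 16.60 m.
Σ(b_i/K_i) = 1.20/3.05 + 7.67/6.92e-06 + 7.73/1.48 = 1.108e+06 d.
K_eq = L / Σ(b_i/K_i) = 16.60 / 1.108e+06 = 1.498e-05 m/day.
Q = K_eq · A · (Δh/L) = 1.498e-05 × 261 × (4.43/16.60) = 0.001043 m³/day.

0.00104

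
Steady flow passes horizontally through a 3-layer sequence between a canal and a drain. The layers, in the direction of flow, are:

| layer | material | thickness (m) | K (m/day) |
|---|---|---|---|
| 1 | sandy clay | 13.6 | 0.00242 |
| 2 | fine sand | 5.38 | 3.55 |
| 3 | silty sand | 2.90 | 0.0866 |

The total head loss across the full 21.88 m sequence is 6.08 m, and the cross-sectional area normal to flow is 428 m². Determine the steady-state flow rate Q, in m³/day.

Flow is perpendicular to layering, so the layers act in series and the equivalent K is the thickness-weighted harmonic mean.
Total thickness L = 13.6 + 5.38 + 2.90 = 21.88 m.
Σ(b_i/K_i) = 13.6/0.00242 + 5.38/3.55 + 2.90/0.0866 = 5655 d.
K_eq = L / Σ(b_i/K_i) = 21.88 / 5655 = 0.003869 m/day.
Q = K_eq · A · (Δh/L) = 0.003869 × 428 × (6.08/21.88) = 0.4602 m³/day.

0.460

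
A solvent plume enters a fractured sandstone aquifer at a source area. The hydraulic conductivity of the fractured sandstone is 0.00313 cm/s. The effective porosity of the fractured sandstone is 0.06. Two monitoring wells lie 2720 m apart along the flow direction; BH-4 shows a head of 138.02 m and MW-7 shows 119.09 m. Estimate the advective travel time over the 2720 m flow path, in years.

Convert K: 0.00313 cm/s × 864 = 2.704 m/day.
Hydraulic gradient i = (138.02 − 119.09) / 2720 = 18.93 / 2720 = 0.006960.
Darcy flux q = K · i = 2.704 × 0.006960 = 0.01882 m/day.
Seepage velocity v = q / n_e = 0.01882 / 0.06 = 0.3137 m/day.
Travel time t = L / v = 2720 / 0.3137 = 8671 days = 23.74 years.

23.7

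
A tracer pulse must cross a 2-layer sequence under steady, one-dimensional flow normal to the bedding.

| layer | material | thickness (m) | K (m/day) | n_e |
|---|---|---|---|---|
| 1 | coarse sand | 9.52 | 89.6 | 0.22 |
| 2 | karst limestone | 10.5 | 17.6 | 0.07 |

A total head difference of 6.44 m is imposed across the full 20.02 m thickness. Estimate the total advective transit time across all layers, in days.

0.309

With flow normal to the layers, continuity requires the same specific discharge q through every layer.
Σ(b_i/K_i) = 9.52/89.6 + 10.5/17.6 = 0.7028 d.
q = Δh / Σ(b_i/K_i) = 6.44 / 0.7028 = 9.163 m/day.
In each layer the seepage velocity is v_i = q/n_i, so the layer transit time is t_i = b_i·n_i / q:
  layer 1 (coarse sand): t_1 = 9.52 × 0.22 / 9.163 = 0.2286 d
  layer 2 (karst limestone): t_2 = 10.5 × 0.07 / 9.163 = 0.08022 d
Total t = Σ t_i = 0.3088 days.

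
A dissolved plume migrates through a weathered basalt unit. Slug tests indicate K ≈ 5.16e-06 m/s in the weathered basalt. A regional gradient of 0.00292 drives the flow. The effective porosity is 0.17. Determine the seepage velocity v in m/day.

0.00766

Convert K: 5.16e-06 m/s × 86400 = 0.4458 m/day.
Hydraulic gradient i = 0.00292.
Darcy flux q = K · i = 0.4458 × 0.002920 = 0.001302 m/day.
Seepage velocity v = q / n_e = 0.001302 / 0.17 = 0.007658 m/day.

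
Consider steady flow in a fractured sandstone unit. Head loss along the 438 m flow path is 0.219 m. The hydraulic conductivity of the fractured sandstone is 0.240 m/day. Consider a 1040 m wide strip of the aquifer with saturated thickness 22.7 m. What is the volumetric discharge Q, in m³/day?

Cross-sectional area A = 1040 × 22.7 = 23608 m².
Hydraulic gradient i = Δh / L = 0.219 / 438 = 0.0005000.
Darcy's law: Q = K · A · i = 0.2400 × 23608 × 0.0005000 = 2.833 m³/day.

2.83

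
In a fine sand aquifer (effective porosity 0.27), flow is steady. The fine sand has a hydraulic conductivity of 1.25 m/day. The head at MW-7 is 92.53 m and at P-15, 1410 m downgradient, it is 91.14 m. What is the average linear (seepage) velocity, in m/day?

0.00456

Hydraulic gradient i = (92.53 − 91.14) / 1410 = 1.39 / 1410 = 0.0009858.
Darcy flux q = K · i = 1.250 × 0.0009858 = 0.001232 m/day.
Seepage velocity v = q / n_e = 0.001232 / 0.27 = 0.004564 m/day.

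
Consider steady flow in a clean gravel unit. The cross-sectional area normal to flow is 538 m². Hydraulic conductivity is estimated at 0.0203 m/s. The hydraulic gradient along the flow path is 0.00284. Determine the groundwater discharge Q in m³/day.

Convert K: 0.0203 m/s × 86400 = 1754 m/day.
Hydraulic gradient i = 0.00284.
Darcy's law: Q = K · A · i = 1754 × 538.0 × 0.002840 = 2680 m³/day.

2680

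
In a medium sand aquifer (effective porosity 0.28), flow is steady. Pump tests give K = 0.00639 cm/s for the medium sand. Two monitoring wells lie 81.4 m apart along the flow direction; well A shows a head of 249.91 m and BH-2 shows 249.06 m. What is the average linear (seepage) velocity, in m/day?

0.206

Convert K: 0.00639 cm/s × 864 = 5.521 m/day.
Hydraulic gradient i = (249.91 − 249.06) / 81.4 = 0.85 / 81.4 = 0.01044.
Darcy flux q = K · i = 5.521 × 0.01044 = 0.05765 m/day.
Seepage velocity v = q / n_e = 0.05765 / 0.28 = 0.2059 m/day.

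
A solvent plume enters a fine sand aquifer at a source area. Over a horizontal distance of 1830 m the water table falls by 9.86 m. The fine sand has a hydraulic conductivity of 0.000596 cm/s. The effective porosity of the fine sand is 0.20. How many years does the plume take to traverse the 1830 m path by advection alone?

361

Convert K: 0.000596 cm/s × 864 = 0.5149 m/day.
Hydraulic gradient i = Δh / L = 9.86 / 1830 = 0.005388.
Darcy flux q = K · i = 0.5149 × 0.005388 = 0.002775 m/day.
Seepage velocity v = q / n_e = 0.002775 / 0.20 = 0.01387 m/day.
Travel time t = L / v = 1830 / 0.01387 = 1.319e+05 days = 361.2 years.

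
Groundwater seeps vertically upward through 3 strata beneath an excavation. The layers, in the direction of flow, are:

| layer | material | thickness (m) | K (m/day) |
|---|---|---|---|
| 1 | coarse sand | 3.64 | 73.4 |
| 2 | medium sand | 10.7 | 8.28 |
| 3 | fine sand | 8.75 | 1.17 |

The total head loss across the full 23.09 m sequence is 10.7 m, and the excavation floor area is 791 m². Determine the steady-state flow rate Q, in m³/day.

Flow is perpendicular to layering, so the layers act in series and the equivalent K is the thickness-weighted harmonic mean.
Total thickness L = 3.64 + 10.7 + 8.75 = 23.09 m.
Σ(b_i/K_i) = 3.64/73.4 + 10.7/8.28 + 8.75/1.17 = 8.820 d.
K_eq = L / Σ(b_i/K_i) = 23.09 / 8.820 = 2.618 m/day.
Q = K_eq · A · (Δh/L) = 2.618 × 791 × (10.7/23.09) = 959.5 m³/day.

960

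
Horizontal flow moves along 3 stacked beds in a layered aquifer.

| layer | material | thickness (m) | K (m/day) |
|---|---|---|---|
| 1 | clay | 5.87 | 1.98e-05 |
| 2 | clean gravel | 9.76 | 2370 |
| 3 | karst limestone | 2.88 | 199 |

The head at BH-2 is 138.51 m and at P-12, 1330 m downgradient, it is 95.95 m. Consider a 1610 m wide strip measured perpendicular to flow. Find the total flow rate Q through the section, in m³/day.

1.22e+06

Flow is parallel to layering, so each bed carries its own Darcy discharge and the transmissivities add.
Σ(K_i·b_i) = 1.98e-05×5.87 + 2370×9.76 + 199×2.88 = 23704 m²/day.
Hydraulic gradient i = (138.51 − 95.95) / 1330 = 42.56 / 1330 = 0.03200.
Q = Σ(K_i·b_i) · W · i = 23704 × 1610 × 0.03200 = 1.221e+06 m³/day.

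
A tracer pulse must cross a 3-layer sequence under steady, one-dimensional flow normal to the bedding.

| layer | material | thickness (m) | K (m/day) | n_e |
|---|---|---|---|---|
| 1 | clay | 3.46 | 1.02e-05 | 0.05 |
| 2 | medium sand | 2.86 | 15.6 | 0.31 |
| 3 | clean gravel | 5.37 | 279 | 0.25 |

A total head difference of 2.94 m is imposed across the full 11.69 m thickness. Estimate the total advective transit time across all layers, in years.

With flow normal to the layers, continuity requires the same specific discharge q through every layer.
Σ(b_i/K_i) = 3.46/1.02e-05 + 2.86/15.6 + 5.37/279 = 3.392e+05 d.
q = Δh / Σ(b_i/K_i) = 2.94 / 3.392e+05 = 8.667e-06 m/day.
In each layer the seepage velocity is v_i = q/n_i, so the layer transit time is t_i = b_i·n_i / q:
  layer 1 (clay): t_1 = 3.46 × 0.05 / 8.667e-06 = 19961 d
  layer 2 (medium sand): t_2 = 2.86 × 0.31 / 8.667e-06 = 1.023e+05 d
  layer 3 (clean gravel): t_3 = 5.37 × 0.25 / 8.667e-06 = 1.549e+05 d
Total t = Σ t_i = 2.772e+05 days = 758.8 years.

759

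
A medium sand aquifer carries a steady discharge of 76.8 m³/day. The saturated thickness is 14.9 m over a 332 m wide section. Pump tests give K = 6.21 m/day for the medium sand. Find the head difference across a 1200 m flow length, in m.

3.00

Cross-sectional area A = 332 × 14.9 = 4947 m².
From Q = K·A·i, i = Q / (K·A) = 76.8 / (6.210 × 4947) = 0.002500.
Head loss Δh = i · L = 0.002500 × 1200 = 3.000 m.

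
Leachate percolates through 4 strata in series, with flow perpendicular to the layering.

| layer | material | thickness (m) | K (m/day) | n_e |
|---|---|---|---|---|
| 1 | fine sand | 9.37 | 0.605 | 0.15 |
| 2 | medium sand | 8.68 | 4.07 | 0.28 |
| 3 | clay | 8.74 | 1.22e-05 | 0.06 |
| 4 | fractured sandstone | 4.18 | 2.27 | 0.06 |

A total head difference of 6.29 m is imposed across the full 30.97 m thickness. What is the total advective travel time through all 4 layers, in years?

1440

With flow normal to the layers, continuity requires the same specific discharge q through every layer.
Σ(b_i/K_i) = 9.37/0.605 + 8.68/4.07 + 8.74/1.22e-05 + 4.18/2.27 = 7.164e+05 d.
q = Δh / Σ(b_i/K_i) = 6.29 / 7.164e+05 = 8.780e-06 m/day.
In each layer the seepage velocity is v_i = q/n_i, so the layer transit time is t_i = b_i·n_i / q:
  layer 1 (fine sand): t_1 = 9.37 × 0.15 / 8.780e-06 = 1.601e+05 d
  layer 2 (medium sand): t_2 = 8.68 × 0.28 / 8.780e-06 = 2.768e+05 d
  layer 3 (clay): t_3 = 8.74 × 0.06 / 8.780e-06 = 59728 d
  layer 4 (fractured sandstone): t_4 = 4.18 × 0.06 / 8.780e-06 = 28565 d
Total t = Σ t_i = 5.252e+05 days = 1438 years.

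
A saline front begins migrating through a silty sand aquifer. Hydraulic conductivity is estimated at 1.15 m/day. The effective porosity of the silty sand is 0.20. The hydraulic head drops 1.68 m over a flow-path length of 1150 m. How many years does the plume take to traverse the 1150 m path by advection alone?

375

Hydraulic gradient i = Δh / L = 1.68 / 1150 = 0.001461.
Darcy flux q = K · i = 1.150 × 0.001461 = 0.001680 m/day.
Seepage velocity v = q / n_e = 0.001680 / 0.20 = 0.008400 m/day.
Travel time t = L / v = 1150 / 0.008400 = 1.369e+05 days = 374.8 years.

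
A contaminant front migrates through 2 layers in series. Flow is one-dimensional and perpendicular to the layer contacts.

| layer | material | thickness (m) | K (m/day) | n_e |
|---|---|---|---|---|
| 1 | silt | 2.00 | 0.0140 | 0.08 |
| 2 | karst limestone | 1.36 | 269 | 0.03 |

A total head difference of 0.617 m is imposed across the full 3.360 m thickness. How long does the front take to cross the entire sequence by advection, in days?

46.5

With flow normal to the layers, continuity requires the same specific discharge q through every layer.
Σ(b_i/K_i) = 2.00/0.0140 + 1.36/269 = 142.9 d.
q = Δh / Σ(b_i/K_i) = 0.617 / 142.9 = 0.004319 m/day.
In each layer the seepage velocity is v_i = q/n_i, so the layer transit time is t_i = b_i·n_i / q:
  layer 1 (silt): t_1 = 2.00 × 0.08 / 0.004319 = 37.05 d
  layer 2 (karst limestone): t_2 = 1.36 × 0.03 / 0.004319 = 9.447 d
Total t = Σ t_i = 46.49 days.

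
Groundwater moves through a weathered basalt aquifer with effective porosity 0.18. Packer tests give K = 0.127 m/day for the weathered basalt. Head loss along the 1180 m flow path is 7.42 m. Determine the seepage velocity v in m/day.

0.00444

Hydraulic gradient i = Δh / L = 7.42 / 1180 = 0.006288.
Darcy flux q = K · i = 0.1270 × 0.006288 = 0.0007986 m/day.
Seepage velocity v = q / n_e = 0.0007986 / 0.18 = 0.004437 m/day.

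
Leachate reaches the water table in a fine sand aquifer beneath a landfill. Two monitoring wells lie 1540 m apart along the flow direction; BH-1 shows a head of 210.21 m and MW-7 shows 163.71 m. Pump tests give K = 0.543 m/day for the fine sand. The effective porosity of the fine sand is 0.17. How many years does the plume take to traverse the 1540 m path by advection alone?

Hydraulic gradient i = (210.21 − 163.71) / 1540 = 46.5 / 1540 = 0.03019.
Darcy flux q = K · i = 0.5430 × 0.03019 = 0.01640 m/day.
Seepage velocity v = q / n_e = 0.01640 / 0.17 = 0.09645 m/day.
Travel time t = L / v = 1540 / 0.09645 = 15968 days = 43.72 years.

43.7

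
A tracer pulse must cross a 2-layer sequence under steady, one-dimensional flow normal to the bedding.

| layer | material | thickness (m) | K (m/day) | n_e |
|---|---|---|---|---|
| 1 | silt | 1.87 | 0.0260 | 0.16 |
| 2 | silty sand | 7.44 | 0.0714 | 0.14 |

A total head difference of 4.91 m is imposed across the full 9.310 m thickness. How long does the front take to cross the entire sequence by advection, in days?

48.1

With flow normal to the layers, continuity requires the same specific discharge q through every layer.
Σ(b_i/K_i) = 1.87/0.0260 + 7.44/0.0714 = 176.1 d.
q = Δh / Σ(b_i/K_i) = 4.91 / 176.1 = 0.02788 m/day.
In each layer the seepage velocity is v_i = q/n_i, so the layer transit time is t_i = b_i·n_i / q:
  layer 1 (silt): t_1 = 1.87 × 0.16 / 0.02788 = 10.73 d
  layer 2 (silty sand): t_2 = 7.44 × 0.14 / 0.02788 = 37.36 d
Total t = Σ t_i = 48.10 days.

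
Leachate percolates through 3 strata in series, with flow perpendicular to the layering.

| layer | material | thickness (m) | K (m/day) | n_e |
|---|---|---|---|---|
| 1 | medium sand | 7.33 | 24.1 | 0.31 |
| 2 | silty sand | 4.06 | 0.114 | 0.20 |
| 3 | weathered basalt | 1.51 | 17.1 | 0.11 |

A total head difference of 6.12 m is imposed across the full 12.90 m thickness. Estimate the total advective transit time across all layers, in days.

With flow normal to the layers, continuity requires the same specific discharge q through every layer.
Σ(b_i/K_i) = 7.33/24.1 + 4.06/0.114 + 1.51/17.1 = 36.01 d.
q = Δh / Σ(b_i/K_i) = 6.12 / 36.01 = 0.1700 m/day.
In each layer the seepage velocity is v_i = q/n_i, so the layer transit time is t_i = b_i·n_i / q:
  layer 1 (medium sand): t_1 = 7.33 × 0.31 / 0.1700 = 13.37 d
  layer 2 (silty sand): t_2 = 4.06 × 0.20 / 0.1700 = 4.777 d
  layer 3 (weathered basalt): t_3 = 1.51 × 0.11 / 0.1700 = 0.9772 d
Total t = Σ t_i = 19.12 days.

19.1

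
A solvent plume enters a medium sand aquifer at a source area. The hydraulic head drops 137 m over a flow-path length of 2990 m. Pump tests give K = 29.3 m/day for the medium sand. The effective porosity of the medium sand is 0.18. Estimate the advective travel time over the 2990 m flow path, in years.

Hydraulic gradient i = Δh / L = 137 / 2990 = 0.04582.
Darcy flux q = K · i = 29.30 × 0.04582 = 1.343 m/day.
Seepage velocity v = q / n_e = 1.343 / 0.18 = 7.458 m/day.
Travel time t = L / v = 2990 / 7.458 = 400.9 days = 1.098 years.

1.10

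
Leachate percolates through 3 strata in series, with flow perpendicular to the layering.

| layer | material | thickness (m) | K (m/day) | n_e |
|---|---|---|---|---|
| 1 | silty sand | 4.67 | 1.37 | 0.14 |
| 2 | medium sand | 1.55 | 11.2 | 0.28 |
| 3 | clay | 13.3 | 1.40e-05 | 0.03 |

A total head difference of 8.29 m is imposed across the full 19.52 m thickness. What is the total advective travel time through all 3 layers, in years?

466

With flow normal to the layers, continuity requires the same specific discharge q through every layer.
Σ(b_i/K_i) = 4.67/1.37 + 1.55/11.2 + 13.3/1.40e-05 = 9.500e+05 d.
q = Δh / Σ(b_i/K_i) = 8.29 / 9.500e+05 = 8.726e-06 m/day.
In each layer the seepage velocity is v_i = q/n_i, so the layer transit time is t_i = b_i·n_i / q:
  layer 1 (silty sand): t_1 = 4.67 × 0.14 / 8.726e-06 = 74923 d
  layer 2 (medium sand): t_2 = 1.55 × 0.28 / 8.726e-06 = 49735 d
  layer 3 (clay): t_3 = 13.3 × 0.03 / 8.726e-06 = 45724 d
Total t = Σ t_i = 1.704e+05 days = 466.5 years.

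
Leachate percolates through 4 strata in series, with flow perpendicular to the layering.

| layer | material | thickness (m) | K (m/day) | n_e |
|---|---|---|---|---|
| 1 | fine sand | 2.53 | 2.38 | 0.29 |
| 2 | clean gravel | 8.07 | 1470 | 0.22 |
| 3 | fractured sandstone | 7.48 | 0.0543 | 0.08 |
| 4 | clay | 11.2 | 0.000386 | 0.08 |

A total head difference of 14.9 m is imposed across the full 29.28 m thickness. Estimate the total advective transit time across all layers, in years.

With flow normal to the layers, continuity requires the same specific discharge q through every layer.
Σ(b_i/K_i) = 2.53/2.38 + 8.07/1470 + 7.48/0.0543 + 11.2/0.000386 = 29154 d.
q = Δh / Σ(b_i/K_i) = 14.9 / 29154 = 0.0005111 m/day.
In each layer the seepage velocity is v_i = q/n_i, so the layer transit time is t_i = b_i·n_i / q:
  layer 1 (fine sand): t_1 = 2.53 × 0.29 / 0.0005111 = 1436 d
  layer 2 (clean gravel): t_2 = 8.07 × 0.22 / 0.0005111 = 3474 d
  layer 3 (fractured sandstone): t_3 = 7.48 × 0.08 / 0.0005111 = 1171 d
  layer 4 (clay): t_4 = 11.2 × 0.08 / 0.0005111 = 1753 d
Total t = Σ t_i = 7834 days = 21.45 years.

21.4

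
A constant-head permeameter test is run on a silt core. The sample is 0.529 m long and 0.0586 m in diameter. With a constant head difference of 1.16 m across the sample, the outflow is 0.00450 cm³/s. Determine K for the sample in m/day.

Cross-sectional area A = π·(d/2)² = π × (0.0586/2)² = 0.002697 m².
Convert discharge: 0.00450 cm³/s = 4.500e-09 m³/s.
Darcy's law rearranged: K = Q·L / (A·Δh) = 4.500e-09 × 0.529 / (0.002697 × 1.16) = 7.609e-07 m/s = 0.06574 m/day.

0.0657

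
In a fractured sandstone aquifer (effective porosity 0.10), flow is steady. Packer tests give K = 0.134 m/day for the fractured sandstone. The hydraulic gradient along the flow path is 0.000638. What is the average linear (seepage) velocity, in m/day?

0.000855

Hydraulic gradient i = 0.000638.
Darcy flux q = K · i = 0.1340 × 0.0006380 = 8.549e-05 m/day.
Seepage velocity v = q / n_e = 8.549e-05 / 0.10 = 0.0008549 m/day.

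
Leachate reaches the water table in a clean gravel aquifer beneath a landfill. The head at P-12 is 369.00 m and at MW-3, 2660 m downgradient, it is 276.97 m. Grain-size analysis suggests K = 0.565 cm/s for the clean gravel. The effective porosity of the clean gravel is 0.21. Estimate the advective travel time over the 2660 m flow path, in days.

Convert K: 0.565 cm/s × 864 = 488.2 m/day.
Hydraulic gradient i = (369.00 − 276.97) / 2660 = 92.03 / 2660 = 0.03460.
Darcy flux q = K · i = 488.2 × 0.03460 = 16.89 m/day.
Seepage velocity v = q / n_e = 16.89 / 0.21 = 80.42 m/day.
Travel time t = L / v = 2660 / 80.42 = 33.07 days.

33.1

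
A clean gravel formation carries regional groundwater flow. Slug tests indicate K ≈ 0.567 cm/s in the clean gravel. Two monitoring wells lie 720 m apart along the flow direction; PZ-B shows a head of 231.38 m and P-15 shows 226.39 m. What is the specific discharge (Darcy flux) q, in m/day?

3.40

Convert K: 0.567 cm/s × 864 = 489.9 m/day.
Hydraulic gradient i = (231.38 − 226.39) / 720 = 4.99 / 720 = 0.006931.
Specific discharge q = K · i = 489.9 × 0.006931 = 3.395 m/day.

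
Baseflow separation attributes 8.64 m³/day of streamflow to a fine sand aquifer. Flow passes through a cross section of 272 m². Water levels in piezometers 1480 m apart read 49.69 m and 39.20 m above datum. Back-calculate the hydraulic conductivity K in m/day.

4.48

Hydraulic gradient i = (49.69 − 39.20) / 1480 = 10.49 / 1480 = 0.007088.
From Q = K·A·i, K = Q / (A·i) = 8.64 / (272.0 × 0.007088) = 4.482 m/day.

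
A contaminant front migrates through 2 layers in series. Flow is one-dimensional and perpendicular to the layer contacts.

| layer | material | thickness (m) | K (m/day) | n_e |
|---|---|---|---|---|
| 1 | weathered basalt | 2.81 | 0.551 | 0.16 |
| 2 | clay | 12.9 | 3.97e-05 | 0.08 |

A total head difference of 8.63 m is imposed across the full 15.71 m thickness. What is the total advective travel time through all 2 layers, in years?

With flow normal to the layers, continuity requires the same specific discharge q through every layer.
Σ(b_i/K_i) = 2.81/0.551 + 12.9/3.97e-05 = 3.249e+05 d.
q = Δh / Σ(b_i/K_i) = 8.63 / 3.249e+05 = 2.656e-05 m/day.
In each layer the seepage velocity is v_i = q/n_i, so the layer transit time is t_i = b_i·n_i / q:
  layer 1 (weathered basalt): t_1 = 2.81 × 0.16 / 2.656e-05 = 16929 d
  layer 2 (clay): t_2 = 12.9 × 0.08 / 2.656e-05 = 38858 d
Total t = Σ t_i = 55786 days = 152.7 years.

153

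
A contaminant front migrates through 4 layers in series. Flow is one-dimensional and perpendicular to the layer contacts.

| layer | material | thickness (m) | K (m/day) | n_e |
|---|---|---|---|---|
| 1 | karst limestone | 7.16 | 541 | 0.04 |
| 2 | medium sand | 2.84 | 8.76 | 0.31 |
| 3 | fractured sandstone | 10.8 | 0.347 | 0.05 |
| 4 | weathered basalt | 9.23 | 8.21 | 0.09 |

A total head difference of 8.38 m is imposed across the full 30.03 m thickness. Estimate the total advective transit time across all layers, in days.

With flow normal to the layers, continuity requires the same specific discharge q through every layer.
Σ(b_i/K_i) = 7.16/541 + 2.84/8.76 + 10.8/0.347 + 9.23/8.21 = 32.59 d.
q = Δh / Σ(b_i/K_i) = 8.38 / 32.59 = 0.2572 m/day.
In each layer the seepage velocity is v_i = q/n_i, so the layer transit time is t_i = b_i·n_i / q:
  layer 1 (karst limestone): t_1 = 7.16 × 0.04 / 0.2572 = 1.114 d
  layer 2 (medium sand): t_2 = 2.84 × 0.31 / 0.2572 = 3.423 d
  layer 3 (fractured sandstone): t_3 = 10.8 × 0.05 / 0.2572 = 2.100 d
  layer 4 (weathered basalt): t_4 = 9.23 × 0.09 / 0.2572 = 3.230 d
Total t = Σ t_i = 9.867 days.

9.87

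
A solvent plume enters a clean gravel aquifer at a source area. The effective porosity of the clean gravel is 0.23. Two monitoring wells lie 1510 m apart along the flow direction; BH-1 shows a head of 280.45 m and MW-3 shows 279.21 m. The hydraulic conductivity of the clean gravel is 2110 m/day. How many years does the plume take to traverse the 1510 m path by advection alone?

Hydraulic gradient i = (280.45 − 279.21) / 1510 = 1.24 / 1510 = 0.0008212.
Darcy flux q = K · i = 2110 × 0.0008212 = 1.733 m/day.
Seepage velocity v = q / n_e = 1.733 / 0.23 = 7.534 m/day.
Travel time t = L / v = 1510 / 7.534 = 200.4 days = 0.5488 years.

0.549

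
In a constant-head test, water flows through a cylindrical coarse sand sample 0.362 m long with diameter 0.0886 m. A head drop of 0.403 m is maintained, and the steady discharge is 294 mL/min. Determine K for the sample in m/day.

61.7

Cross-sectional area A = π·(d/2)² = π × (0.0886/2)² = 0.006165 m².
Convert discharge: 294 mL/min = 4.900e-06 m³/s.
Darcy's law rearranged: K = Q·L / (A·Δh) = 4.900e-06 × 0.362 / (0.006165 × 0.403) = 0.0007139 m/s = 61.68 m/day.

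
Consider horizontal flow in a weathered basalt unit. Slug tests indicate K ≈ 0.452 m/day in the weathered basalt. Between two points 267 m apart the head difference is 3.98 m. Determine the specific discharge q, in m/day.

Hydraulic gradient i = Δh / L = 3.98 / 267 = 0.01491.
Specific discharge q = K · i = 0.4520 × 0.01491 = 0.006738 m/day.

0.00674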